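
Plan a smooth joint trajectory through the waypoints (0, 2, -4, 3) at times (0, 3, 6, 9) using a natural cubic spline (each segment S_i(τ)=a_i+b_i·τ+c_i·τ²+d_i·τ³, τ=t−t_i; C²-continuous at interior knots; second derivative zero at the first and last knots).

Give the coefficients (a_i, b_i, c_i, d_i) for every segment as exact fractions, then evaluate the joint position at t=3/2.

Δ: Δ0=2/3, Δ1=-2, Δ2=7/3
row 1: diag=12, rhs=-16; c'=1/4, d'=-4/3
row 2: denom=12−3·1/4=45/4; d'=(26−3·-4/3)/(45/4)=8/3
back: M2=8/3
back: M1=-4/3−1/4·8/3=-2
M: M0=0, M1=-2, M2=8/3, M3=0
seg 0: a=0, c=M0/2=0, d=(M1−M0)/(6·3)=-1/9, b=Δ0−h0·(2M0+M1)/6=5/3
seg 1: a=2, c=M1/2=-1, d=(M2−M1)/(6·3)=7/27, b=Δ1−h1·(2M1+M2)/6=-4/3
seg 2: a=-4, c=M2/2=4/3, d=(M3−M2)/(6·3)=-4/27, b=Δ2−h2·(2M2+M3)/6=-1/3
t_q=3/2 → seg 0, τ=3/2; S=0+5/3·τ+0·τ²+-1/9·τ³=17/8

  seg 0: a=0 b=5/3 c=0 d=-1/9
  seg 1: a=2 b=-4/3 c=-1 d=7/27
  seg 2: a=-4 b=-1/3 c=4/3 d=-4/27
S(3/2) = 17/8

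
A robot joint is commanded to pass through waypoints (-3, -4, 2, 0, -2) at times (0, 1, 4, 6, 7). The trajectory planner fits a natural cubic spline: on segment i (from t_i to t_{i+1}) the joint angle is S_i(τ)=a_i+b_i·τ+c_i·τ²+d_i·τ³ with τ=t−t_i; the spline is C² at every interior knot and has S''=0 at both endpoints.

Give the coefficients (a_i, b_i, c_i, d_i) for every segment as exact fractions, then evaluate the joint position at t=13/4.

  seg 0: a=-3 b=-305/197 c=0 d=108/197
  seg 1: a=-4 b=19/197 c=324/197 d=-199/591
  seg 2: a=2 b=172/197 c=-273/197 d=177/788
  seg 3: a=0 b=-389/197 c=-15/394 d=5/394
S(13/4) = 8923/12608

Δ: Δ0=-1, Δ1=2, Δ2=-1, Δ3=-2
row 1: diag=8, rhs=18; c'=3/8, d'=9/4
row 2: denom=10−3·3/8=71/8; d'=(-18−3·9/4)/(71/8)=-198/71
row 3: denom=6−2·16/71=394/71; d'=(-6−2·-198/71)/(394/71)=-15/197
back: M3=-15/197
back: M2=-198/71−16/71·-15/197=-546/197
back: M1=9/4−3/8·-546/197=648/197
M: M0=0, M1=648/197, M2=-546/197, M3=-15/197, M4=0
seg 0: a=-3, c=M0/2=0, d=(M1−M0)/(6·1)=108/197, b=Δ0−h0·(2M0+M1)/6=-305/197
seg 1: a=-4, c=M1/2=324/197, d=(M2−M1)/(6·3)=-199/591, b=Δ1−h1·(2M1+M2)/6=19/197
seg 2: a=2, c=M2/2=-273/197, d=(M3−M2)/(6·2)=177/788, b=Δ2−h2·(2M2+M3)/6=172/197
seg 3: a=0, c=M3/2=-15/394, d=(M4−M3)/(6·1)=5/394, b=Δ3−h3·(2M3+M4)/6=-389/197
t_q=13/4 → seg 1, τ=9/4; S=-4+19/197·τ+324/197·τ²+-199/591·τ³=8923/12608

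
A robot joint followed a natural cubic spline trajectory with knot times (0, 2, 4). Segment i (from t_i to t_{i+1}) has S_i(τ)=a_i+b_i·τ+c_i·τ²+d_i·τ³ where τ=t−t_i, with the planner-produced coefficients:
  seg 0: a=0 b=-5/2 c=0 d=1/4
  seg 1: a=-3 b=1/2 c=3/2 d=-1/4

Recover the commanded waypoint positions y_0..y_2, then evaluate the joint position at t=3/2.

y_0=0 y_1=-3 y_2=2
S(3/2) = -93/32

y_0 = S_0(0) = a_0 = 0
y_1 = S_1(0) = a_1 = -3
y_2 = S_1(2) = 2
t_q=3/2 is in segment 0 (τ=3/2); S_0(τ)=-93/32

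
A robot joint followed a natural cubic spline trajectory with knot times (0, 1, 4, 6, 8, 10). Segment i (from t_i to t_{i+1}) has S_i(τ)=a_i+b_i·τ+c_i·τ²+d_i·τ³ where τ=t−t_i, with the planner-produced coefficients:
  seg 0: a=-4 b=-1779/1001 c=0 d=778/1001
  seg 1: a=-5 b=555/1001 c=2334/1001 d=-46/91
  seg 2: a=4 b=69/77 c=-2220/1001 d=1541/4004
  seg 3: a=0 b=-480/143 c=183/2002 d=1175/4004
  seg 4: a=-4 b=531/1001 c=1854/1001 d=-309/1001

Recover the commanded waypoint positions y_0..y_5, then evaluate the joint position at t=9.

y_0=-4 y_1=-5 y_2=4 y_3=0 y_4=-4 y_5=2
S(9) = -1928/1001

y_0 = S_0(0) = a_0 = -4
y_1 = S_1(0) = a_1 = -5
y_2 = S_2(0) = a_2 = 4
y_3 = S_3(0) = a_3 = 0
y_4 = S_4(0) = a_4 = -4
y_5 = S_4(2) = 2
t_q=9 is in segment 4 (τ=1); S_4(τ)=-1928/1001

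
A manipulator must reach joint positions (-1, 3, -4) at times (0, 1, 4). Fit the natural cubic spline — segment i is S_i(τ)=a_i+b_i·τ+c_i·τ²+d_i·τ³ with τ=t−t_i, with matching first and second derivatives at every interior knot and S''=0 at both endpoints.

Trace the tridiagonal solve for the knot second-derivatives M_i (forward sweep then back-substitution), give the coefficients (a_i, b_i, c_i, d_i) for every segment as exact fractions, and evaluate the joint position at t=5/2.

Δ: Δ0=4, Δ1=-7/3
row 1: diag=8, rhs=-38; c'=3/8, d'=-19/4
back: M1=-19/4
M: M0=0, M1=-19/4, M2=0
seg 0: a=-1, c=M0/2=0, d=(M1−M0)/(6·1)=-19/24, b=Δ0−h0·(2M0+M1)/6=115/24
seg 1: a=3, c=M1/2=-19/8, d=(M2−M1)/(6·3)=19/72, b=Δ1−h1·(2M1+M2)/6=29/12
t_q=5/2 → seg 1, τ=3/2; S=3+29/12·τ+-19/8·τ²+19/72·τ³=139/64

  seg 0: a=-1 b=115/24 c=0 d=-19/24
  seg 1: a=3 b=29/12 c=-19/8 d=19/72
S(5/2) = 139/64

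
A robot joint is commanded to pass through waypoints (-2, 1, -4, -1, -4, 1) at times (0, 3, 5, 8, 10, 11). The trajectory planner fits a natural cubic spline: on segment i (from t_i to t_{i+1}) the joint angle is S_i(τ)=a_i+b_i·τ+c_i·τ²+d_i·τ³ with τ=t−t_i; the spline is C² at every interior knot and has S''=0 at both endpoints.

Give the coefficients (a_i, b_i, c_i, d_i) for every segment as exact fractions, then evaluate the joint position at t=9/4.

  seg 0: a=-2 b=3943/1612 c=0 d=-259/1612
  seg 1: a=1 b=-1525/806 c=-2331/1612 d=1841/3224
  seg 2: a=-4 b=-332/403 c=798/403 d=-553/1209
  seg 3: a=-1 b=-521/403 c=-861/403 d=3277/3224
  seg 4: a=-4 b=1901/806 c=6387/1612 d=-2129/1612
S(9/4) = 172645/103168

Δ: Δ0=1, Δ1=-5/2, Δ2=1, Δ3=-3/2, Δ4=5
row 1: diag=10, rhs=-21; c'=1/5, d'=-21/10
row 2: denom=10−2·1/5=48/5; d'=(21−2·-21/10)/(48/5)=21/8
row 3: denom=10−3·5/16=145/16; d'=(-15−3·21/8)/(145/16)=-366/145
row 4: denom=6−2·32/145=806/145; d'=(39−2·-366/145)/(806/145)=6387/806
back: M4=6387/806
back: M3=-366/145−32/145·6387/806=-1722/403
back: M2=21/8−5/16·-1722/403=1596/403
back: M1=-21/10−1/5·1596/403=-2331/806
M: M0=0, M1=-2331/806, M2=1596/403, M3=-1722/403, M4=6387/806, M5=0
seg 0: a=-2, c=M0/2=0, d=(M1−M0)/(6·3)=-259/1612, b=Δ0−h0·(2M0+M1)/6=3943/1612
seg 1: a=1, c=M1/2=-2331/1612, d=(M2−M1)/(6·2)=1841/3224, b=Δ1−h1·(2M1+M2)/6=-1525/806
seg 2: a=-4, c=M2/2=798/403, d=(M3−M2)/(6·3)=-553/1209, b=Δ2−h2·(2M2+M3)/6=-332/403
seg 3: a=-1, c=M3/2=-861/403, d=(M4−M3)/(6·2)=3277/3224, b=Δ3−h3·(2M3+M4)/6=-521/403
seg 4: a=-4, c=M4/2=6387/1612, d=(M5−M4)/(6·1)=-2129/1612, b=Δ4−h4·(2M4+M5)/6=1901/806
t_q=9/4 → seg 0, τ=9/4; S=-2+3943/1612·τ+0·τ²+-259/1612·τ³=172645/103168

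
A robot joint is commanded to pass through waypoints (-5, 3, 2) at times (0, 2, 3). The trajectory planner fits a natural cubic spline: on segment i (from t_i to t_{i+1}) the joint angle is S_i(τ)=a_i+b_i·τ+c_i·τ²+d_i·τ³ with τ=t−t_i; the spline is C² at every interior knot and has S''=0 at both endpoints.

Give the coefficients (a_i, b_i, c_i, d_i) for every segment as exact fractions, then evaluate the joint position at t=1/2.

Δ: Δ0=4, Δ1=-1
row 1: diag=6, rhs=-30; c'=1/6, d'=-5
back: M1=-5
M: M0=0, M1=-5, M2=0
seg 0: a=-5, c=M0/2=0, d=(M1−M0)/(6·2)=-5/12, b=Δ0−h0·(2M0+M1)/6=17/3
seg 1: a=3, c=M1/2=-5/2, d=(M2−M1)/(6·1)=5/6, b=Δ1−h1·(2M1+M2)/6=2/3
t_q=1/2 → seg 0, τ=1/2; S=-5+17/3·τ+0·τ²+-5/12·τ³=-71/32

  seg 0: a=-5 b=17/3 c=0 d=-5/12
  seg 1: a=3 b=2/3 c=-5/2 d=5/6
S(1/2) = -71/32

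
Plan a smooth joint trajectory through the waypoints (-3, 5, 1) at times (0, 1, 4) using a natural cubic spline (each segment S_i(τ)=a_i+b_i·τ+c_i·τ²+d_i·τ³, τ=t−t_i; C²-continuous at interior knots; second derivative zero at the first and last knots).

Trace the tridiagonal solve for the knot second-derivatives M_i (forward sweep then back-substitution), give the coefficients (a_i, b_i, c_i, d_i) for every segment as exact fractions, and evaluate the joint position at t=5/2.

Δ: Δ0=8, Δ1=-4/3
row 1: diag=8, rhs=-56; c'=3/8, d'=-7
back: M1=-7
M: M0=0, M1=-7, M2=0
seg 0: a=-3, c=M0/2=0, d=(M1−M0)/(6·1)=-7/6, b=Δ0−h0·(2M0+M1)/6=55/6
seg 1: a=5, c=M1/2=-7/2, d=(M2−M1)/(6·3)=7/18, b=Δ1−h1·(2M1+M2)/6=17/3
t_q=5/2 → seg 1, τ=3/2; S=5+17/3·τ+-7/2·τ²+7/18·τ³=111/16

  seg 0: a=-3 b=55/6 c=0 d=-7/6
  seg 1: a=5 b=17/3 c=-7/2 d=7/18
S(5/2) = 111/16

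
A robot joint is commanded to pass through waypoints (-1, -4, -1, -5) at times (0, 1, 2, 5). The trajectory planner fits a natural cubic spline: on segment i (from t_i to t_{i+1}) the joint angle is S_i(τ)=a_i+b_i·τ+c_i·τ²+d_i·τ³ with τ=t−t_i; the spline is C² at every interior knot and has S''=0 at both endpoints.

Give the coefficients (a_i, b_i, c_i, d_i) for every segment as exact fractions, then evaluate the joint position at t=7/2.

  seg 0: a=-1 b=-436/93 c=0 d=157/93
  seg 1: a=-4 b=35/93 c=157/31 d=-227/93
  seg 2: a=-1 b=296/93 c=-70/31 d=70/279
S(7/2) = -57/124

Δ: Δ0=-3, Δ1=3, Δ2=-4/3
row 1: diag=4, rhs=36; c'=1/4, d'=9
row 2: denom=8−1·1/4=31/4; d'=(-26−1·9)/(31/4)=-140/31
back: M2=-140/31
back: M1=9−1/4·-140/31=314/31
M: M0=0, M1=314/31, M2=-140/31, M3=0
seg 0: a=-1, c=M0/2=0, d=(M1−M0)/(6·1)=157/93, b=Δ0−h0·(2M0+M1)/6=-436/93
seg 1: a=-4, c=M1/2=157/31, d=(M2−M1)/(6·1)=-227/93, b=Δ1−h1·(2M1+M2)/6=35/93
seg 2: a=-1, c=M2/2=-70/31, d=(M3−M2)/(6·3)=70/279, b=Δ2−h2·(2M2+M3)/6=296/93
t_q=7/2 → seg 2, τ=3/2; S=-1+296/93·τ+-70/31·τ²+70/279·τ³=-57/124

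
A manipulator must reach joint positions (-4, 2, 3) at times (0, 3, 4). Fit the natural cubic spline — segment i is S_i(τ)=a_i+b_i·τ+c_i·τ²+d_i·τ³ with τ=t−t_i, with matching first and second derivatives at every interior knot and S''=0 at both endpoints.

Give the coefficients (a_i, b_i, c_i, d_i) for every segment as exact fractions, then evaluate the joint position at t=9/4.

Δ: Δ0=2, Δ1=1
row 1: diag=8, rhs=-6; c'=1/8, d'=-3/4
back: M1=-3/4
M: M0=0, M1=-3/4, M2=0
seg 0: a=-4, c=M0/2=0, d=(M1−M0)/(6·3)=-1/24, b=Δ0−h0·(2M0+M1)/6=19/8
seg 1: a=2, c=M1/2=-3/8, d=(M2−M1)/(6·1)=1/8, b=Δ1−h1·(2M1+M2)/6=5/4
t_q=9/4 → seg 0, τ=9/4; S=-4+19/8·τ+0·τ²+-1/24·τ³=445/512

  seg 0: a=-4 b=19/8 c=0 d=-1/24
  seg 1: a=2 b=5/4 c=-3/8 d=1/8
S(9/4) = 445/512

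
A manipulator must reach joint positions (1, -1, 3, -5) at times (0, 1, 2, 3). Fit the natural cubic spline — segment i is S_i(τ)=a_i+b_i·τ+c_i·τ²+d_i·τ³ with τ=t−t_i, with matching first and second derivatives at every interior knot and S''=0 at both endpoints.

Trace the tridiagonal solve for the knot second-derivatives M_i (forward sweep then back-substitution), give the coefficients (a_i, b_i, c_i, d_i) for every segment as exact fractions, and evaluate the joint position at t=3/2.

Δ: Δ0=-2, Δ1=4, Δ2=-8
row 1: diag=4, rhs=36; c'=1/4, d'=9
row 2: denom=4−1·1/4=15/4; d'=(-72−1·9)/(15/4)=-108/5
back: M2=-108/5
back: M1=9−1/4·-108/5=72/5
M: M0=0, M1=72/5, M2=-108/5, M3=0
seg 0: a=1, c=M0/2=0, d=(M1−M0)/(6·1)=12/5, b=Δ0−h0·(2M0+M1)/6=-22/5
seg 1: a=-1, c=M1/2=36/5, d=(M2−M1)/(6·1)=-6, b=Δ1−h1·(2M1+M2)/6=14/5
seg 2: a=3, c=M2/2=-54/5, d=(M3−M2)/(6·1)=18/5, b=Δ2−h2·(2M2+M3)/6=-4/5
t_q=3/2 → seg 1, τ=1/2; S=-1+14/5·τ+36/5·τ²+-6·τ³=29/20

  seg 0: a=1 b=-22/5 c=0 d=12/5
  seg 1: a=-1 b=14/5 c=36/5 d=-6
  seg 2: a=3 b=-4/5 c=-54/5 d=18/5
S(3/2) = 29/20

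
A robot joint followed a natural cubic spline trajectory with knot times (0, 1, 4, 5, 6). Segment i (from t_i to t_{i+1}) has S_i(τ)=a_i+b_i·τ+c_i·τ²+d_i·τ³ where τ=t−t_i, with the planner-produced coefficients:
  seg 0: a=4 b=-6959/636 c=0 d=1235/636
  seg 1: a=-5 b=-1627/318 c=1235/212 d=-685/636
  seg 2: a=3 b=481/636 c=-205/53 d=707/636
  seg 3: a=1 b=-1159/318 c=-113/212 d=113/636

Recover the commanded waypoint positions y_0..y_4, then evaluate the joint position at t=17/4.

y_0=4 y_1=-5 y_2=3 y_3=1 y_4=-3
S(17/4) = 40225/13568

y_0 = S_0(0) = a_0 = 4
y_1 = S_1(0) = a_1 = -5
y_2 = S_2(0) = a_2 = 3
y_3 = S_3(0) = a_3 = 1
y_4 = S_3(1) = -3
t_q=17/4 is in segment 2 (τ=1/4); S_2(τ)=40225/13568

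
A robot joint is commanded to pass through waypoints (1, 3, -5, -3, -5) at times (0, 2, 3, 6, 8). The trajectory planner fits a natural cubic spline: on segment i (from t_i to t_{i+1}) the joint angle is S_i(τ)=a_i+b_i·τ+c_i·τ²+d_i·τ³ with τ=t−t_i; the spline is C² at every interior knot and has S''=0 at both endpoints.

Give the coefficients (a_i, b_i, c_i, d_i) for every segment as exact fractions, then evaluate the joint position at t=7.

Δ: Δ0=1, Δ1=-8, Δ2=2/3, Δ3=-1
row 1: diag=6, rhs=-54; c'=1/6, d'=-9
row 2: denom=8−1·1/6=47/6; d'=(52−1·-9)/(47/6)=366/47
row 3: denom=10−3·18/47=416/47; d'=(-10−3·366/47)/(416/47)=-49/13
back: M3=-49/13
back: M2=366/47−18/47·-49/13=120/13
back: M1=-9−1/6·120/13=-137/13
M: M0=0, M1=-137/13, M2=120/13, M3=-49/13, M4=0
seg 0: a=1, c=M0/2=0, d=(M1−M0)/(6·2)=-137/156, b=Δ0−h0·(2M0+M1)/6=176/39
seg 1: a=3, c=M1/2=-137/26, d=(M2−M1)/(6·1)=257/78, b=Δ1−h1·(2M1+M2)/6=-235/39
seg 2: a=-5, c=M2/2=60/13, d=(M3−M2)/(6·3)=-13/18, b=Δ2−h2·(2M2+M3)/6=-521/78
seg 3: a=-3, c=M3/2=-49/26, d=(M4−M3)/(6·2)=49/156, b=Δ3−h3·(2M3+M4)/6=59/39
t_q=7 → seg 3, τ=1; S=-3+59/39·τ+-49/26·τ²+49/156·τ³=-159/52

  seg 0: a=1 b=176/39 c=0 d=-137/156
  seg 1: a=3 b=-235/39 c=-137/26 d=257/78
  seg 2: a=-5 b=-521/78 c=60/13 d=-13/18
  seg 3: a=-3 b=59/39 c=-49/26 d=49/156
S(7) = -159/52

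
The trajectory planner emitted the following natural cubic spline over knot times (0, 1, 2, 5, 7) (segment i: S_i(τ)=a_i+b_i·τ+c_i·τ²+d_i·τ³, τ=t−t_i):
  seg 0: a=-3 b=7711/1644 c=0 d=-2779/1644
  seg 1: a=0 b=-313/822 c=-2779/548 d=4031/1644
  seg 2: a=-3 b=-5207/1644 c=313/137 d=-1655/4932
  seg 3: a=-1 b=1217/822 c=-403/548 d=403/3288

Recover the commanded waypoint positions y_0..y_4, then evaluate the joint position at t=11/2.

y_0=-3 y_1=0 y_2=-3 y_3=-1 y_4=0
S(11/2) = -3755/8768

y_0 = S_0(0) = a_0 = -3
y_1 = S_1(0) = a_1 = 0
y_2 = S_2(0) = a_2 = -3
y_3 = S_3(0) = a_3 = -1
y_4 = S_3(2) = 0
t_q=11/2 is in segment 3 (τ=1/2); S_3(τ)=-3755/8768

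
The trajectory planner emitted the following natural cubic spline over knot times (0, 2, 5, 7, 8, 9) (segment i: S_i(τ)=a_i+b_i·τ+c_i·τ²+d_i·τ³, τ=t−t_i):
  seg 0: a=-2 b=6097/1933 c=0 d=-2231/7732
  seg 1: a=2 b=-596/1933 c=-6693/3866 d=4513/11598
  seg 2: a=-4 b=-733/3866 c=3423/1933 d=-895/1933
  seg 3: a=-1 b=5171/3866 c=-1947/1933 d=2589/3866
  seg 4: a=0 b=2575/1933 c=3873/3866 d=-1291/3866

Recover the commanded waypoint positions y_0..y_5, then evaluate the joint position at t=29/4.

y_0 = S_0(0) = a_0 = -2
y_1 = S_1(0) = a_1 = 2
y_2 = S_2(0) = a_2 = -4
y_3 = S_3(0) = a_3 = -1
y_4 = S_4(0) = a_4 = 0
y_5 = S_4(1) = 2
t_q=29/4 is in segment 3 (τ=1/4); S_3(τ)=-177675/247424

y_0=-2 y_1=2 y_2=-4 y_3=-1 y_4=0 y_5=2
S(29/4) = -177675/247424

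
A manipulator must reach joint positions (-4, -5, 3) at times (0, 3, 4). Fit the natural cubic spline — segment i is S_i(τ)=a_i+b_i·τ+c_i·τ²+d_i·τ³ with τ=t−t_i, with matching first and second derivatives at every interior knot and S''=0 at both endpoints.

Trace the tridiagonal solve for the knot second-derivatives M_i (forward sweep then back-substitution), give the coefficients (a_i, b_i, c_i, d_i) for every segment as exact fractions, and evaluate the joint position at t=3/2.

Δ: Δ0=-1/3, Δ1=8
row 1: diag=8, rhs=50; c'=1/8, d'=25/4
back: M1=25/4
M: M0=0, M1=25/4, M2=0
seg 0: a=-4, c=M0/2=0, d=(M1−M0)/(6·3)=25/72, b=Δ0−h0·(2M0+M1)/6=-83/24
seg 1: a=-5, c=M1/2=25/8, d=(M2−M1)/(6·1)=-25/24, b=Δ1−h1·(2M1+M2)/6=71/12
t_q=3/2 → seg 0, τ=3/2; S=-4+-83/24·τ+0·τ²+25/72·τ³=-513/64

  seg 0: a=-4 b=-83/24 c=0 d=25/72
  seg 1: a=-5 b=71/12 c=25/8 d=-25/24
S(3/2) = -513/64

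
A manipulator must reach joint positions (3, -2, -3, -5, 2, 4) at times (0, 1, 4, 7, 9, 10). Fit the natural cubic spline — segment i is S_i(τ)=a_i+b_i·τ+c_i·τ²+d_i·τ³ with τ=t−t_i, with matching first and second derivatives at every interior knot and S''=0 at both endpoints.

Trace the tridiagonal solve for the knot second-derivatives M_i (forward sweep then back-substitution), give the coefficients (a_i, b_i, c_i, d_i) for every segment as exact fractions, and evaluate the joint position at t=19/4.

  seg 0: a=3 b=-1058/185 c=0 d=133/185
  seg 1: a=-2 b=-659/185 c=399/185 d=-1799/4995
  seg 2: a=-3 b=-64/185 c=-602/555 d=44/135
  seg 3: a=-5 b=72/37 c=342/185 d=-793/1480
  seg 4: a=2 b=1077/370 c=-1011/740 d=337/740
S(19/4) = -11047/2960

Δ: Δ0=-5, Δ1=-1/3, Δ2=-2/3, Δ3=7/2, Δ4=2
row 1: diag=8, rhs=28; c'=3/8, d'=7/2
row 2: denom=12−3·3/8=87/8; d'=(-2−3·7/2)/(87/8)=-100/87
row 3: denom=10−3·8/29=266/29; d'=(25−3·-100/87)/(266/29)=825/266
row 4: denom=6−2·29/133=740/133; d'=(-9−2·825/266)/(740/133)=-1011/370
back: M4=-1011/370
back: M3=825/266−29/133·-1011/370=684/185
back: M2=-100/87−8/29·684/185=-1204/555
back: M1=7/2−3/8·-1204/555=798/185
M: M0=0, M1=798/185, M2=-1204/555, M3=684/185, M4=-1011/370, M5=0
seg 0: a=3, c=M0/2=0, d=(M1−M0)/(6·1)=133/185, b=Δ0−h0·(2M0+M1)/6=-1058/185
seg 1: a=-2, c=M1/2=399/185, d=(M2−M1)/(6·3)=-1799/4995, b=Δ1−h1·(2M1+M2)/6=-659/185
seg 2: a=-3, c=M2/2=-602/555, d=(M3−M2)/(6·3)=44/135, b=Δ2−h2·(2M2+M3)/6=-64/185
seg 3: a=-5, c=M3/2=342/185, d=(M4−M3)/(6·2)=-793/1480, b=Δ3−h3·(2M3+M4)/6=72/37
seg 4: a=2, c=M4/2=-1011/740, d=(M5−M4)/(6·1)=337/740, b=Δ4−h4·(2M4+M5)/6=1077/370
t_q=19/4 → seg 2, τ=3/4; S=-3+-64/185·τ+-602/555·τ²+44/135·τ³=-11047/2960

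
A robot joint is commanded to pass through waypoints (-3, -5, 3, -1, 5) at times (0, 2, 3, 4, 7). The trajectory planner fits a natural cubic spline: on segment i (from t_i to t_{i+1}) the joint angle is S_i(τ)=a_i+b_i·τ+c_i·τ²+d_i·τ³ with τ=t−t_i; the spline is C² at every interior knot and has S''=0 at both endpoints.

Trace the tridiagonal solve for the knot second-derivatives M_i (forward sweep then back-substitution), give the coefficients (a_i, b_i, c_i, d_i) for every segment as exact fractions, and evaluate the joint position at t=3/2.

  seg 0: a=-3 b=-470/89 c=0 d=381/356
  seg 1: a=-5 b=673/89 c=1143/178 d=-1065/178
  seg 2: a=3 b=437/178 c=-1026/89 d=903/178
  seg 3: a=-1 b=-479/89 c=657/178 d=-73/178
S(3/2) = -20817/2848

Δ: Δ0=-1, Δ1=8, Δ2=-4, Δ3=2
row 1: diag=6, rhs=54; c'=1/6, d'=9
row 2: denom=4−1·1/6=23/6; d'=(-72−1·9)/(23/6)=-486/23
row 3: denom=8−1·6/23=178/23; d'=(36−1·-486/23)/(178/23)=657/89
back: M3=657/89
back: M2=-486/23−6/23·657/89=-2052/89
back: M1=9−1/6·-2052/89=1143/89
M: M0=0, M1=1143/89, M2=-2052/89, M3=657/89, M4=0
seg 0: a=-3, c=M0/2=0, d=(M1−M0)/(6·2)=381/356, b=Δ0−h0·(2M0+M1)/6=-470/89
seg 1: a=-5, c=M1/2=1143/178, d=(M2−M1)/(6·1)=-1065/178, b=Δ1−h1·(2M1+M2)/6=673/89
seg 2: a=3, c=M2/2=-1026/89, d=(M3−M2)/(6·1)=903/178, b=Δ2−h2·(2M2+M3)/6=437/178
seg 3: a=-1, c=M3/2=657/178, d=(M4−M3)/(6·3)=-73/178, b=Δ3−h3·(2M3+M4)/6=-479/89
t_q=3/2 → seg 0, τ=3/2; S=-3+-470/89·τ+0·τ²+381/356·τ³=-20817/2848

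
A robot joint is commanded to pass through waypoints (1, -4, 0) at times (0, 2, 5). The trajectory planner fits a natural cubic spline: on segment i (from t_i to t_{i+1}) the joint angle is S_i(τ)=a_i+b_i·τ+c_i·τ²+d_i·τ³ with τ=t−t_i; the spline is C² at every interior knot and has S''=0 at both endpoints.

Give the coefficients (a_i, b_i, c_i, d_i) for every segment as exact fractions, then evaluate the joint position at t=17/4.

  seg 0: a=1 b=-49/15 c=0 d=23/120
  seg 1: a=-4 b=-29/30 c=23/20 d=-23/180
S(17/4) = -463/256

Δ: Δ0=-5/2, Δ1=4/3
row 1: diag=10, rhs=23; c'=3/10, d'=23/10
back: M1=23/10
M: M0=0, M1=23/10, M2=0
seg 0: a=1, c=M0/2=0, d=(M1−M0)/(6·2)=23/120, b=Δ0−h0·(2M0+M1)/6=-49/15
seg 1: a=-4, c=M1/2=23/20, d=(M2−M1)/(6·3)=-23/180, b=Δ1−h1·(2M1+M2)/6=-29/30
t_q=17/4 → seg 1, τ=9/4; S=-4+-29/30·τ+23/20·τ²+-23/180·τ³=-463/256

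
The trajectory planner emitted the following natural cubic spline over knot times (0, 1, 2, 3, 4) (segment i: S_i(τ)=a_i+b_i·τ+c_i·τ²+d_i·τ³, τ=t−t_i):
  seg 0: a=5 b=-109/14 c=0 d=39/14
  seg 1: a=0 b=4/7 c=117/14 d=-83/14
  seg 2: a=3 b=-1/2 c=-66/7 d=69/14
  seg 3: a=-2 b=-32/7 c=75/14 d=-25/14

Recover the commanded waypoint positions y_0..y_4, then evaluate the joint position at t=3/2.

y_0 = S_0(0) = a_0 = 5
y_1 = S_1(0) = a_1 = 0
y_2 = S_2(0) = a_2 = 3
y_3 = S_3(0) = a_3 = -2
y_4 = S_3(1) = -3
t_q=3/2 is in segment 1 (τ=1/2); S_1(τ)=183/112

y_0=5 y_1=0 y_2=3 y_3=-2 y_4=-3
S(3/2) = 183/112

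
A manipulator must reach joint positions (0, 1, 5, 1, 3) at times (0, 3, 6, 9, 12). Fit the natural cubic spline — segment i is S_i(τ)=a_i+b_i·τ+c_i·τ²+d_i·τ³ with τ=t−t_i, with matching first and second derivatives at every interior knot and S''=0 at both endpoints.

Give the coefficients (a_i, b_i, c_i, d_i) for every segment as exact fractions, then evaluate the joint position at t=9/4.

  seg 0: a=0 b=-9/56 c=0 d=83/1512
  seg 1: a=1 b=37/28 c=83/168 d=-247/1512
  seg 2: a=5 b=-1/8 c=-41/42 d=289/1512
  seg 3: a=1 b=-23/28 c=125/168 d=-125/1512
S(9/4) = 135/512

Δ: Δ0=1/3, Δ1=4/3, Δ2=-4/3, Δ3=2/3
row 1: diag=12, rhs=6; c'=1/4, d'=1/2
row 2: denom=12−3·1/4=45/4; d'=(-16−3·1/2)/(45/4)=-14/9
row 3: denom=12−3·4/15=56/5; d'=(12−3·-14/9)/(56/5)=125/84
back: M3=125/84
back: M2=-14/9−4/15·125/84=-41/21
back: M1=1/2−1/4·-41/21=83/84
M: M0=0, M1=83/84, M2=-41/21, M3=125/84, M4=0
seg 0: a=0, c=M0/2=0, d=(M1−M0)/(6·3)=83/1512, b=Δ0−h0·(2M0+M1)/6=-9/56
seg 1: a=1, c=M1/2=83/168, d=(M2−M1)/(6·3)=-247/1512, b=Δ1−h1·(2M1+M2)/6=37/28
seg 2: a=5, c=M2/2=-41/42, d=(M3−M2)/(6·3)=289/1512, b=Δ2−h2·(2M2+M3)/6=-1/8
seg 3: a=1, c=M3/2=125/168, d=(M4−M3)/(6·3)=-125/1512, b=Δ3−h3·(2M3+M4)/6=-23/28
t_q=9/4 → seg 0, τ=9/4; S=0+-9/56·τ+0·τ²+83/1512·τ³=135/512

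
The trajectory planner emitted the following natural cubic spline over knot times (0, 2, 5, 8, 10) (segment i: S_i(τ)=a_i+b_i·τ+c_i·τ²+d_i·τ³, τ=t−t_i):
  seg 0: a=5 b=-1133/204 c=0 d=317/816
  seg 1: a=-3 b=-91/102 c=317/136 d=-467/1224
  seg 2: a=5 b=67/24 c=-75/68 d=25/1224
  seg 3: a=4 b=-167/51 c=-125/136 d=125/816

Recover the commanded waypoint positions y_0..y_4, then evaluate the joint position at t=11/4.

y_0 = S_0(0) = a_0 = 5
y_1 = S_1(0) = a_1 = -3
y_2 = S_2(0) = a_2 = 5
y_3 = S_3(0) = a_3 = 4
y_4 = S_3(2) = -5
t_q=11/4 is in segment 1 (τ=3/4); S_1(τ)=-21925/8704

y_0=5 y_1=-3 y_2=5 y_3=4 y_4=-5
S(11/4) = -21925/8704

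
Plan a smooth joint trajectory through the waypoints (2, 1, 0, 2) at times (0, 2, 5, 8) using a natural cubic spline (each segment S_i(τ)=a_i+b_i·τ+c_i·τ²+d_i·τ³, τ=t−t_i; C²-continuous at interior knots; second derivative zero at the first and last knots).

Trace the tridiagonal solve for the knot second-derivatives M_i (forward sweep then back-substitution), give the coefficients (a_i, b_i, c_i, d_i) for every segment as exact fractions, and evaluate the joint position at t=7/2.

Δ: Δ0=-1/2, Δ1=-1/3, Δ2=2/3
row 1: diag=10, rhs=1; c'=3/10, d'=1/10
row 2: denom=12−3·3/10=111/10; d'=(6−3·1/10)/(111/10)=19/37
back: M2=19/37
back: M1=1/10−3/10·19/37=-2/37
M: M0=0, M1=-2/37, M2=19/37, M3=0
seg 0: a=2, c=M0/2=0, d=(M1−M0)/(6·2)=-1/222, b=Δ0−h0·(2M0+M1)/6=-107/222
seg 1: a=1, c=M1/2=-1/37, d=(M2−M1)/(6·3)=7/222, b=Δ1−h1·(2M1+M2)/6=-119/222
seg 2: a=0, c=M2/2=19/74, d=(M3−M2)/(6·3)=-19/666, b=Δ2−h2·(2M2+M3)/6=17/111
t_q=7/2 → seg 1, τ=3/2; S=1+-119/222·τ+-1/37·τ²+7/222·τ³=143/592

  seg 0: a=2 b=-107/222 c=0 d=-1/222
  seg 1: a=1 b=-119/222 c=-1/37 d=7/222
  seg 2: a=0 b=17/111 c=19/74 d=-19/666
S(7/2) = 143/592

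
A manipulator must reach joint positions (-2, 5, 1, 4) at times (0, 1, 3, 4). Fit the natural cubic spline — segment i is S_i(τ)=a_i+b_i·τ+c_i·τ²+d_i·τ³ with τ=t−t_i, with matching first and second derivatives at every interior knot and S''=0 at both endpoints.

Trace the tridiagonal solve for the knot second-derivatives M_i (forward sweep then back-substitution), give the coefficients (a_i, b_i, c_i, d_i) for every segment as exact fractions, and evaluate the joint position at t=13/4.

  seg 0: a=-2 b=9 c=0 d=-2
  seg 1: a=5 b=3 c=-6 d=7/4
  seg 2: a=1 b=0 c=9/2 d=-3/2
S(13/4) = 161/128

Δ: Δ0=7, Δ1=-2, Δ2=3
row 1: diag=6, rhs=-54; c'=1/3, d'=-9
row 2: denom=6−2·1/3=16/3; d'=(30−2·-9)/(16/3)=9
back: M2=9
back: M1=-9−1/3·9=-12
M: M0=0, M1=-12, M2=9, M3=0
seg 0: a=-2, c=M0/2=0, d=(M1−M0)/(6·1)=-2, b=Δ0−h0·(2M0+M1)/6=9
seg 1: a=5, c=M1/2=-6, d=(M2−M1)/(6·2)=7/4, b=Δ1−h1·(2M1+M2)/6=3
seg 2: a=1, c=M2/2=9/2, d=(M3−M2)/(6·1)=-3/2, b=Δ2−h2·(2M2+M3)/6=0
t_q=13/4 → seg 2, τ=1/4; S=1+0·τ+9/2·τ²+-3/2·τ³=161/128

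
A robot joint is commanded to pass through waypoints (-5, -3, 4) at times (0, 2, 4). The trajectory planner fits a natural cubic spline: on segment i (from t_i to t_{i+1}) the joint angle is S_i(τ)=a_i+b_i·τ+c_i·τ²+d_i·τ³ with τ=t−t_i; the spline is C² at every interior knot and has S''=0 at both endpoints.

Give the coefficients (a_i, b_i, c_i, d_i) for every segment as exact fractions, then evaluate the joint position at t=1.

  seg 0: a=-5 b=3/8 c=0 d=5/32
  seg 1: a=-3 b=9/4 c=15/16 d=-5/32
S(1) = -143/32

Δ: Δ0=1, Δ1=7/2
row 1: diag=8, rhs=15; c'=1/4, d'=15/8
back: M1=15/8
M: M0=0, M1=15/8, M2=0
seg 0: a=-5, c=M0/2=0, d=(M1−M0)/(6·2)=5/32, b=Δ0−h0·(2M0+M1)/6=3/8
seg 1: a=-3, c=M1/2=15/16, d=(M2−M1)/(6·2)=-5/32, b=Δ1−h1·(2M1+M2)/6=9/4
t_q=1 → seg 0, τ=1; S=-5+3/8·τ+0·τ²+5/32·τ³=-143/32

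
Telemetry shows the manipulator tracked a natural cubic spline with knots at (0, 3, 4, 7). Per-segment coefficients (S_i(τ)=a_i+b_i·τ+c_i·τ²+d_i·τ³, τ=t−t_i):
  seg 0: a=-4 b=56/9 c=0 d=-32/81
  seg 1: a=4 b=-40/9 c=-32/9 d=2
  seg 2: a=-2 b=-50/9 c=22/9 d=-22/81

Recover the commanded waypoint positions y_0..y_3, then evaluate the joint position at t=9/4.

y_0=-4 y_1=4 y_2=-2 y_3=-4
S(9/4) = 11/2

y_0 = S_0(0) = a_0 = -4
y_1 = S_1(0) = a_1 = 4
y_2 = S_2(0) = a_2 = -2
y_3 = S_2(3) = -4
t_q=9/4 is in segment 0 (τ=9/4); S_0(τ)=11/2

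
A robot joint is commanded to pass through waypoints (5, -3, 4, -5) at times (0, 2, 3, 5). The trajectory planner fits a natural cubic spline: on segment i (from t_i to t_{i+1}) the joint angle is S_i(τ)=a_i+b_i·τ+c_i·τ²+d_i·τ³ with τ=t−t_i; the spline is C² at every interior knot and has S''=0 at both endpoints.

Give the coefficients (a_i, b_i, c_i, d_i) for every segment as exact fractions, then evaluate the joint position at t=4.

  seg 0: a=5 b=-59/7 c=0 d=31/28
  seg 1: a=-3 b=34/7 c=93/14 d=-9/2
  seg 2: a=4 b=65/14 c=-48/7 d=8/7
S(4) = 41/14

Δ: Δ0=-4, Δ1=7, Δ2=-9/2
row 1: diag=6, rhs=66; c'=1/6, d'=11
row 2: denom=6−1·1/6=35/6; d'=(-69−1·11)/(35/6)=-96/7
back: M2=-96/7
back: M1=11−1/6·-96/7=93/7
M: M0=0, M1=93/7, M2=-96/7, M3=0
seg 0: a=5, c=M0/2=0, d=(M1−M0)/(6·2)=31/28, b=Δ0−h0·(2M0+M1)/6=-59/7
seg 1: a=-3, c=M1/2=93/14, d=(M2−M1)/(6·1)=-9/2, b=Δ1−h1·(2M1+M2)/6=34/7
seg 2: a=4, c=M2/2=-48/7, d=(M3−M2)/(6·2)=8/7, b=Δ2−h2·(2M2+M3)/6=65/14
t_q=4 → seg 2, τ=1; S=4+65/14·τ+-48/7·τ²+8/7·τ³=41/14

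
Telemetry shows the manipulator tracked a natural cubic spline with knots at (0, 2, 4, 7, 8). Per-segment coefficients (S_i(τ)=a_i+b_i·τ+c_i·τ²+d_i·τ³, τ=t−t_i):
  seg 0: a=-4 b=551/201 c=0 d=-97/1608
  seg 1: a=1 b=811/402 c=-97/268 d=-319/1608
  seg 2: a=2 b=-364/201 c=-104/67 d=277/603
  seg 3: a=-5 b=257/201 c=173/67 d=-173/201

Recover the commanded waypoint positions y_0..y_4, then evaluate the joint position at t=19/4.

y_0 = S_0(0) = a_0 = -4
y_1 = S_1(0) = a_1 = 1
y_2 = S_2(0) = a_2 = 2
y_3 = S_3(0) = a_3 = -5
y_4 = S_3(1) = -2
t_q=19/4 is in segment 2 (τ=3/4); S_2(τ)=-161/4288

y_0=-4 y_1=1 y_2=2 y_3=-5 y_4=-2
S(19/4) = -161/4288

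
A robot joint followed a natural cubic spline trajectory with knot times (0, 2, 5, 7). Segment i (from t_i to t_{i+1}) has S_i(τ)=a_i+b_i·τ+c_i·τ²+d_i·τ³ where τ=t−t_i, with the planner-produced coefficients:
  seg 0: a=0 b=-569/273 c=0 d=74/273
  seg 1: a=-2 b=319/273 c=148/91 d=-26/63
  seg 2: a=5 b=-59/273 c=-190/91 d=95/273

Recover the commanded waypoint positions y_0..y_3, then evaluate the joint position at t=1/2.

y_0=0 y_1=-2 y_2=5 y_3=-1
S(1/2) = -367/364

y_0 = S_0(0) = a_0 = 0
y_1 = S_1(0) = a_1 = -2
y_2 = S_2(0) = a_2 = 5
y_3 = S_2(2) = -1
t_q=1/2 is in segment 0 (τ=1/2); S_0(τ)=-367/364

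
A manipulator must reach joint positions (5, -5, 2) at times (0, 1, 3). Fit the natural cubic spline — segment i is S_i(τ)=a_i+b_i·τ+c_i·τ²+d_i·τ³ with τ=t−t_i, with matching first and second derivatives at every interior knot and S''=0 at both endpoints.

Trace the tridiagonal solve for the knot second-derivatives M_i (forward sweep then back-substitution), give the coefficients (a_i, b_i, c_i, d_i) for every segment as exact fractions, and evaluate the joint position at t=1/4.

  seg 0: a=5 b=-49/4 c=0 d=9/4
  seg 1: a=-5 b=-11/2 c=27/4 d=-9/8
S(1/4) = 505/256

Δ: Δ0=-10, Δ1=7/2
row 1: diag=6, rhs=81; c'=1/3, d'=27/2
back: M1=27/2
M: M0=0, M1=27/2, M2=0
seg 0: a=5, c=M0/2=0, d=(M1−M0)/(6·1)=9/4, b=Δ0−h0·(2M0+M1)/6=-49/4
seg 1: a=-5, c=M1/2=27/4, d=(M2−M1)/(6·2)=-9/8, b=Δ1−h1·(2M1+M2)/6=-11/2
t_q=1/4 → seg 0, τ=1/4; S=5+-49/4·τ+0·τ²+9/4·τ³=505/256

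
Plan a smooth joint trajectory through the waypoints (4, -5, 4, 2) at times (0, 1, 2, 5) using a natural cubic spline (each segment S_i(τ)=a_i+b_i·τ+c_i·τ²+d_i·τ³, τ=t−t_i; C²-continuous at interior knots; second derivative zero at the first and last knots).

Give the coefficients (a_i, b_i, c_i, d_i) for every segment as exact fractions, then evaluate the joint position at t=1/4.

Δ: Δ0=-9, Δ1=9, Δ2=-2/3
row 1: diag=4, rhs=108; c'=1/4, d'=27
row 2: denom=8−1·1/4=31/4; d'=(-58−1·27)/(31/4)=-340/31
back: M2=-340/31
back: M1=27−1/4·-340/31=922/31
M: M0=0, M1=922/31, M2=-340/31, M3=0
seg 0: a=4, c=M0/2=0, d=(M1−M0)/(6·1)=461/93, b=Δ0−h0·(2M0+M1)/6=-1298/93
seg 1: a=-5, c=M1/2=461/31, d=(M2−M1)/(6·1)=-631/93, b=Δ1−h1·(2M1+M2)/6=85/93
seg 2: a=4, c=M2/2=-170/31, d=(M3−M2)/(6·3)=170/279, b=Δ2−h2·(2M2+M3)/6=958/93
t_q=1/4 → seg 0, τ=1/4; S=4+-1298/93·τ+0·τ²+461/93·τ³=1167/1984

  seg 0: a=4 b=-1298/93 c=0 d=461/93
  seg 1: a=-5 b=85/93 c=461/31 d=-631/93
  seg 2: a=4 b=958/93 c=-170/31 d=170/279
S(1/4) = 1167/1984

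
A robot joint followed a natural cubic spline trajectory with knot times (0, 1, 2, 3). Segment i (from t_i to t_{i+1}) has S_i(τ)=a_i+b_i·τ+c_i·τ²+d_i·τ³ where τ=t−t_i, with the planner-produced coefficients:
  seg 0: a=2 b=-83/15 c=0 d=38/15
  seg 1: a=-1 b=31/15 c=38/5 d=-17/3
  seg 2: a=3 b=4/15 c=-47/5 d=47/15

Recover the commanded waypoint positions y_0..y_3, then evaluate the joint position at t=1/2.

y_0 = S_0(0) = a_0 = 2
y_1 = S_1(0) = a_1 = -1
y_2 = S_2(0) = a_2 = 3
y_3 = S_2(1) = -3
t_q=1/2 is in segment 0 (τ=1/2); S_0(τ)=-9/20

y_0=2 y_1=-1 y_2=3 y_3=-3
S(1/2) = -9/20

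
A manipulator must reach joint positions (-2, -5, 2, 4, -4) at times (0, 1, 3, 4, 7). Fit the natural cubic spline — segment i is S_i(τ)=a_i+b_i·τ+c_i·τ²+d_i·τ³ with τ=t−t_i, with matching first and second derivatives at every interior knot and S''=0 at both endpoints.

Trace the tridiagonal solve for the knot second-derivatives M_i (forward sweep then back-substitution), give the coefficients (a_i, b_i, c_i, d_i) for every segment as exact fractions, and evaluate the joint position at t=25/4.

Δ: Δ0=-3, Δ1=7/2, Δ2=2, Δ3=-8/3
row 1: diag=6, rhs=39; c'=1/3, d'=13/2
row 2: denom=6−2·1/3=16/3; d'=(-9−2·13/2)/(16/3)=-33/8
row 3: denom=8−1·3/16=125/16; d'=(-28−1·-33/8)/(125/16)=-382/125
back: M3=-382/125
back: M2=-33/8−3/16·-382/125=-444/125
back: M1=13/2−1/3·-444/125=1921/250
M: M0=0, M1=1921/250, M2=-444/125, M3=-382/125, M4=0
seg 0: a=-2, c=M0/2=0, d=(M1−M0)/(6·1)=1921/1500, b=Δ0−h0·(2M0+M1)/6=-6421/1500
seg 1: a=-5, c=M1/2=1921/500, d=(M2−M1)/(6·2)=-2809/3000, b=Δ1−h1·(2M1+M2)/6=-329/750
seg 2: a=2, c=M2/2=-222/125, d=(M3−M2)/(6·1)=31/375, b=Δ2−h2·(2M2+M3)/6=277/75
seg 3: a=4, c=M3/2=-191/125, d=(M4−M3)/(6·3)=191/1125, b=Δ3−h3·(2M3+M4)/6=146/375
t_q=25/4 → seg 3, τ=9/4; S=4+146/375·τ+-191/125·τ²+191/1125·τ³=-1481/1600

  seg 0: a=-2 b=-6421/1500 c=0 d=1921/1500
  seg 1: a=-5 b=-329/750 c=1921/500 d=-2809/3000
  seg 2: a=2 b=277/75 c=-222/125 d=31/375
  seg 3: a=4 b=146/375 c=-191/125 d=191/1125
S(25/4) = -1481/1600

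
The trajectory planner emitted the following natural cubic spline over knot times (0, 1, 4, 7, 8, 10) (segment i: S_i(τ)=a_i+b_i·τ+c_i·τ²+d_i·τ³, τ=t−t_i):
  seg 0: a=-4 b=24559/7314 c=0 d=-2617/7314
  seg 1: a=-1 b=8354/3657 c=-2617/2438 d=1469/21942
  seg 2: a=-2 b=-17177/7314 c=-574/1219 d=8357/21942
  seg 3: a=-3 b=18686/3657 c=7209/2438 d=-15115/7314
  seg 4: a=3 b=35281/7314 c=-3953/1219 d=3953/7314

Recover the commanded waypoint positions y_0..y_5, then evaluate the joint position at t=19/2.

y_0 = S_0(0) = a_0 = -4
y_1 = S_1(0) = a_1 = -1
y_2 = S_2(0) = a_2 = -2
y_3 = S_3(0) = a_3 = -3
y_4 = S_4(0) = a_4 = 3
y_5 = S_4(2) = 4
t_q=19/2 is in segment 4 (τ=3/2); S_4(τ)=92905/19504

y_0=-4 y_1=-1 y_2=-2 y_3=-3 y_4=3 y_5=4
S(19/2) = 92905/19504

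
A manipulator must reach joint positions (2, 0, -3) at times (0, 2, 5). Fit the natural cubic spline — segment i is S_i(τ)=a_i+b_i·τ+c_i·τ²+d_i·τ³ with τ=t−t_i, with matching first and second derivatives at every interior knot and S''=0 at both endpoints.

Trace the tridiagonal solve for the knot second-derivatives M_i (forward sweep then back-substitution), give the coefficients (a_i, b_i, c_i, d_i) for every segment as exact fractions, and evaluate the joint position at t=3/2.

Δ: Δ0=-1, Δ1=-1
row 1: diag=10, rhs=0; c'=3/10, d'=0
back: M1=0
M: M0=0, M1=0, M2=0
seg 0: a=2, c=M0/2=0, d=(M1−M0)/(6·2)=0, b=Δ0−h0·(2M0+M1)/6=-1
seg 1: a=0, c=M1/2=0, d=(M2−M1)/(6·3)=0, b=Δ1−h1·(2M1+M2)/6=-1
t_q=3/2 → seg 0, τ=3/2; S=2+-1·τ+0·τ²+0·τ³=1/2

  seg 0: a=2 b=-1 c=0 d=0
  seg 1: a=0 b=-1 c=0 d=0
S(3/2) = 1/2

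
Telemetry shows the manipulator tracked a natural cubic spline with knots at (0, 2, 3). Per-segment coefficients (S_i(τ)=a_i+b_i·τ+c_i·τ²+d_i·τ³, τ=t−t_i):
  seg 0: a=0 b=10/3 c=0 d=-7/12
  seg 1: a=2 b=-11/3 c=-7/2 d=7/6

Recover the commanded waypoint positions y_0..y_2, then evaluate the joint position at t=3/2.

y_0 = S_0(0) = a_0 = 0
y_1 = S_1(0) = a_1 = 2
y_2 = S_1(1) = -4
t_q=3/2 is in segment 0 (τ=3/2); S_0(τ)=97/32

y_0=0 y_1=2 y_2=-4
S(3/2) = 97/32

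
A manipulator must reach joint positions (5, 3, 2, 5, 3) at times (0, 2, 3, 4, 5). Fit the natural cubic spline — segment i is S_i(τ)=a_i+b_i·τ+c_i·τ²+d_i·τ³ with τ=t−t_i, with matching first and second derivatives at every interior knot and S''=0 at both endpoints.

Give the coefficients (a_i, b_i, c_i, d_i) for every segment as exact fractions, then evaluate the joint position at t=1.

Δ: Δ0=-1, Δ1=-1, Δ2=3, Δ3=-2
row 1: diag=6, rhs=0; c'=1/6, d'=0
row 2: denom=4−1·1/6=23/6; d'=(24−1·0)/(23/6)=144/23
row 3: denom=4−1·6/23=86/23; d'=(-30−1·144/23)/(86/23)=-417/43
back: M3=-417/43
back: M2=144/23−6/23·-417/43=378/43
back: M1=0−1/6·378/43=-63/43
M: M0=0, M1=-63/43, M2=378/43, M3=-417/43, M4=0
seg 0: a=5, c=M0/2=0, d=(M1−M0)/(6·2)=-21/172, b=Δ0−h0·(2M0+M1)/6=-22/43
seg 1: a=3, c=M1/2=-63/86, d=(M2−M1)/(6·1)=147/86, b=Δ1−h1·(2M1+M2)/6=-85/43
seg 2: a=2, c=M2/2=189/43, d=(M3−M2)/(6·1)=-265/86, b=Δ2−h2·(2M2+M3)/6=145/86
seg 3: a=5, c=M3/2=-417/86, d=(M4−M3)/(6·1)=139/86, b=Δ3−h3·(2M3+M4)/6=53/43
t_q=1 → seg 0, τ=1; S=5+-22/43·τ+0·τ²+-21/172·τ³=751/172

  seg 0: a=5 b=-22/43 c=0 d=-21/172
  seg 1: a=3 b=-85/43 c=-63/86 d=147/86
  seg 2: a=2 b=145/86 c=189/43 d=-265/86
  seg 3: a=5 b=53/43 c=-417/86 d=139/86
S(1) = 751/172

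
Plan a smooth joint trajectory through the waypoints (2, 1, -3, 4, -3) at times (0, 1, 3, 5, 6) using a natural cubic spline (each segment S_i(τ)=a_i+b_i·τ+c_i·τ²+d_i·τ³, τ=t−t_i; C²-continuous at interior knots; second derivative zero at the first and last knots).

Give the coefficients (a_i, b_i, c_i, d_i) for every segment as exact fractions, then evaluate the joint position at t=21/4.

Δ: Δ0=-1, Δ1=-2, Δ2=7/2, Δ3=-7
row 1: diag=6, rhs=-6; c'=1/3, d'=-1
row 2: denom=8−2·1/3=22/3; d'=(33−2·-1)/(22/3)=105/22
row 3: denom=6−2·3/11=60/11; d'=(-63−2·105/22)/(60/11)=-133/10
back: M3=-133/10
back: M2=105/22−3/11·-133/10=42/5
back: M1=-1−1/3·42/5=-19/5
M: M0=0, M1=-19/5, M2=42/5, M3=-133/10, M4=0
seg 0: a=2, c=M0/2=0, d=(M1−M0)/(6·1)=-19/30, b=Δ0−h0·(2M0+M1)/6=-11/30
seg 1: a=1, c=M1/2=-19/10, d=(M2−M1)/(6·2)=61/60, b=Δ1−h1·(2M1+M2)/6=-34/15
seg 2: a=-3, c=M2/2=21/5, d=(M3−M2)/(6·2)=-217/120, b=Δ2−h2·(2M2+M3)/6=7/3
seg 3: a=4, c=M3/2=-133/20, d=(M4−M3)/(6·1)=133/60, b=Δ3−h3·(2M3+M4)/6=-77/30
t_q=21/4 → seg 3, τ=1/4; S=4+-77/30·τ+-133/20·τ²+133/60·τ³=3811/1280

  seg 0: a=2 b=-11/30 c=0 d=-19/30
  seg 1: a=1 b=-34/15 c=-19/10 d=61/60
  seg 2: a=-3 b=7/3 c=21/5 d=-217/120
  seg 3: a=4 b=-77/30 c=-133/20 d=133/60
S(21/4) = 3811/1280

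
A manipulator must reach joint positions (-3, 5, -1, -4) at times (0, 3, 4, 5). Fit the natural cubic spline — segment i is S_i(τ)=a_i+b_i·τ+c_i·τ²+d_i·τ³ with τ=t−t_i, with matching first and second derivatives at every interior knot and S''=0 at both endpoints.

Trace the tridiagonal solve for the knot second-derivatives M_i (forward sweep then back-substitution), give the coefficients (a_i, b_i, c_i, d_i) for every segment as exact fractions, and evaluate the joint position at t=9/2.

  seg 0: a=-3 b=587/93 c=0 d=-113/279
  seg 1: a=5 b=-430/93 c=-113/31 d=211/93
  seg 2: a=-1 b=-475/93 c=98/31 d=-98/93
S(9/2) = -359/124

Δ: Δ0=8/3, Δ1=-6, Δ2=-3
row 1: diag=8, rhs=-52; c'=1/8, d'=-13/2
row 2: denom=4−1·1/8=31/8; d'=(18−1·-13/2)/(31/8)=196/31
back: M2=196/31
back: M1=-13/2−1/8·196/31=-226/31
M: M0=0, M1=-226/31, M2=196/31, M3=0
seg 0: a=-3, c=M0/2=0, d=(M1−M0)/(6·3)=-113/279, b=Δ0−h0·(2M0+M1)/6=587/93
seg 1: a=5, c=M1/2=-113/31, d=(M2−M1)/(6·1)=211/93, b=Δ1−h1·(2M1+M2)/6=-430/93
seg 2: a=-1, c=M2/2=98/31, d=(M3−M2)/(6·1)=-98/93, b=Δ2−h2·(2M2+M3)/6=-475/93
t_q=9/2 → seg 2, τ=1/2; S=-1+-475/93·τ+98/31·τ²+-98/93·τ³=-359/124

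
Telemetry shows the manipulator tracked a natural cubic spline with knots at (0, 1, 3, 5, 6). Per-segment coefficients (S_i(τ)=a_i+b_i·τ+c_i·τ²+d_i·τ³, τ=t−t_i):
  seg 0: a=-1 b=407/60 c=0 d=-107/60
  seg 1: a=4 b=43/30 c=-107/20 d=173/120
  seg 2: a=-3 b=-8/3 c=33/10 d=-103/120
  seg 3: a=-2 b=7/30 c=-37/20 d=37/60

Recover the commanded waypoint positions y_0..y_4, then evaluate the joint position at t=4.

y_0 = S_0(0) = a_0 = -1
y_1 = S_1(0) = a_1 = 4
y_2 = S_2(0) = a_2 = -3
y_3 = S_3(0) = a_3 = -2
y_4 = S_3(1) = -3
t_q=4 is in segment 2 (τ=1); S_2(τ)=-129/40

y_0=-1 y_1=4 y_2=-3 y_3=-2 y_4=-3
S(4) = -129/40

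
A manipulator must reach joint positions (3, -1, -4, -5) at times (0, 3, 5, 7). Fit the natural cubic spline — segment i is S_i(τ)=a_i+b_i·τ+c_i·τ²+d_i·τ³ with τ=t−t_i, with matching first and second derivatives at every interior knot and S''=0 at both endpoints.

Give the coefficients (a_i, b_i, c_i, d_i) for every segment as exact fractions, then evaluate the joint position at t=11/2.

  seg 0: a=3 b=-137/114 c=0 d=-5/342
  seg 1: a=-1 b=-91/57 c=-5/38 d=41/456
  seg 2: a=-4 b=-119/114 c=31/76 d=-31/456
S(11/2) = -5385/1216

Δ: Δ0=-4/3, Δ1=-3/2, Δ2=-1/2
row 1: diag=10, rhs=-1; c'=1/5, d'=-1/10
row 2: denom=8−2·1/5=38/5; d'=(6−2·-1/10)/(38/5)=31/38
back: M2=31/38
back: M1=-1/10−1/5·31/38=-5/19
M: M0=0, M1=-5/19, M2=31/38, M3=0
seg 0: a=3, c=M0/2=0, d=(M1−M0)/(6·3)=-5/342, b=Δ0−h0·(2M0+M1)/6=-137/114
seg 1: a=-1, c=M1/2=-5/38, d=(M2−M1)/(6·2)=41/456, b=Δ1−h1·(2M1+M2)/6=-91/57
seg 2: a=-4, c=M2/2=31/76, d=(M3−M2)/(6·2)=-31/456, b=Δ2−h2·(2M2+M3)/6=-119/114
t_q=11/2 → seg 2, τ=1/2; S=-4+-119/114·τ+31/76·τ²+-31/456·τ³=-5385/1216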